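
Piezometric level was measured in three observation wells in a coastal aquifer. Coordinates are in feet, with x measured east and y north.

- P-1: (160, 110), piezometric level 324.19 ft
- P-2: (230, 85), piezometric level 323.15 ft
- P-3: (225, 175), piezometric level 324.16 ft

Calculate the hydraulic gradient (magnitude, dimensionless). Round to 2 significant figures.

0.015

Three-point gradient (reference P-1): Δ to P-2 = (70, -25, -1.04), Δ to P-3 = (65, 65, -0.03).
∂h/∂x = -0.01107, ∂h/∂y = +0.01061 (det = 6175).
|∇h| = √(-0.01107² + 0.01061²) = 0.01533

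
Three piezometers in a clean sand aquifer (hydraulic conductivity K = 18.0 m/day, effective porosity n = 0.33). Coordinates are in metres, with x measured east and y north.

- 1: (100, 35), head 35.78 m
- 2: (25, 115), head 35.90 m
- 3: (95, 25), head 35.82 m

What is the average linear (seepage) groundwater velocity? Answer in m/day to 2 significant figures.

0.24 m/day

With h = a·x + b·y + c and 1 as origin, the differences give:
  (-75)·a + 80·b = +0.12
  (-5)·a + (-10)·b = +0.04
Eliminate b (×(-10) and ×80, subtract): 1150·a = -4.400 → a = ∂h/∂x = -0.003826
Back-substitute: b = ∂h/∂y = -0.002087.
|∇h| = √(-0.003826² + -0.002087²) = 0.004358
Seepage velocity v = K·i/n = 18.0 × 0.004358 / 0.33 = 0.2377 m/day.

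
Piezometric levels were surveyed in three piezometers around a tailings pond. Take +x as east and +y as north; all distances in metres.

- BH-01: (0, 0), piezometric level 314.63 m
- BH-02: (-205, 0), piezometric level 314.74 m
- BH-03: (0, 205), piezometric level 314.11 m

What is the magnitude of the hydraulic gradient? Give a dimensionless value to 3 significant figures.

∂h/∂x = (314.74 − 314.63) / (-205 − 0) = -0.0005366
∂h/∂y = (314.11 − 314.63) / (205 − 0) = -0.002537
|∇h| = √(-0.0005366² + -0.002537²) = 0.002593

0.00259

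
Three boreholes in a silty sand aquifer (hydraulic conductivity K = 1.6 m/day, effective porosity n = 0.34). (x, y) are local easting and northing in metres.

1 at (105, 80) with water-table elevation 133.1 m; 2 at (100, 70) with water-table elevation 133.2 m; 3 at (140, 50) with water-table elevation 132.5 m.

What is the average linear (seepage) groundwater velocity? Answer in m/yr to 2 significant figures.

Taking 1 as reference: 2−1 = (-5, -10, +0.1); 3−1 = (35, -30, -0.6).
Determinant of the coordinate differences = (-5)·(-30) − 35·(-10) = 500.
∂h/∂x = [(+0.1)·(-30) − (-0.6)·(-10)] / 500 = -0.01800
∂h/∂y = [(-5)·(-0.6) − 35·(+0.1)] / 500 = -0.0010000
|∇h| = √(-0.01800² + -0.0010000²) = 0.01803
Seepage velocity v = K·i/n = 1.6 × 0.01803 / 0.34 = 0.08485 m/day = 30.99 m/yr.

31 m/yr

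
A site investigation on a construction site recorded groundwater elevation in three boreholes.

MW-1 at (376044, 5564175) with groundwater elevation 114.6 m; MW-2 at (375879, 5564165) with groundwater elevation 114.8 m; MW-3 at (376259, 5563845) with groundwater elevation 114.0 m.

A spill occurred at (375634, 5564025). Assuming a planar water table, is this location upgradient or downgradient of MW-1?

Taking MW-1 as reference: MW-2−MW-1 = (-165, -10, +0.2); MW-3−MW-1 = (215, -330, -0.6).
Solve a·Δx + b·Δy = Δh: det = (-165)·(-330) − 215·(-10) = 56600.
∂h/∂x = [(+0.2)·(-330) − (-0.6)·(-10)] / 56600 = -0.001272
∂h/∂y = [(-165)·(-0.6) − 215·(+0.2)] / 56600 = +0.0009894
Head at (375634, 5564025) = 114.6 + (-0.001272)·(-410) + (+0.0009894)·(-150) = 114.97 m.
That is higher than the 114.6 m at MW-1, so the point is upgradient.

upgradient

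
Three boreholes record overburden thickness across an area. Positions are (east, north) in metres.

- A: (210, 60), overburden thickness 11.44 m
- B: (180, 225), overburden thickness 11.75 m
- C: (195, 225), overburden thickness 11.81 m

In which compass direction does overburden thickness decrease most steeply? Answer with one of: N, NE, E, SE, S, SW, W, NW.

SW

Differences from A: to B (Δx, Δy, Δh) = (-30, 165, +0.31); to C = (-15, 165, +0.37).
Determinant of the coordinate differences = (-30)·165 − (-15)·165 = -2475.
∂d/∂x = [(+0.31)·165 − (+0.37)·165] / -2475 = +0.004000
∂d/∂y = [(-30)·(+0.37) − (-15)·(+0.31)] / -2475 = +0.002606
Steepest decrease is along −∇f = (-0.004000 E, -0.002606 N) → southwest.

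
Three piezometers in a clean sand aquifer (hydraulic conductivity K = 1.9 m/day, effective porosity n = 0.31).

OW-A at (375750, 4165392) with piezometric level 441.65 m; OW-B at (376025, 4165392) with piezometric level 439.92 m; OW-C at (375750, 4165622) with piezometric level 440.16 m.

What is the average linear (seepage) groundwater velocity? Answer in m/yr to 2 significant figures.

∂h/∂x = (439.92 − 441.65) / (376025 − 375750) = -0.006291
∂h/∂y = (440.16 − 441.65) / (4165622 − 4165392) = -0.006478
|∇h| = √(-0.006291² + -0.006478²) = 0.00903
Seepage velocity v = K·i/n = 1.9 × 0.00903 / 0.31 = 0.05535 m/day = 20.22 m/yr.

20 m/yr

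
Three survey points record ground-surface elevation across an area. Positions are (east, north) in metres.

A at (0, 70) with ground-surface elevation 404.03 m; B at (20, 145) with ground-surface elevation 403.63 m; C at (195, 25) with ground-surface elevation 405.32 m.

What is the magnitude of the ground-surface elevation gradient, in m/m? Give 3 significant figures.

0.00839 m/m

Taking A as reference: B−A = (20, 75, -0.40); C−A = (195, -45, +1.29).
Determinant of the coordinate differences = 20·(-45) − 195·75 = -15525.
∂z/∂x = [(-0.40)·(-45) − (+1.29)·75] / -15525 = +0.005072
∂z/∂y = [20·(+1.29) − 195·(-0.40)] / -15525 = -0.006686
|∇f| = √(0.005072² + -0.006686²) = 0.008392 m/m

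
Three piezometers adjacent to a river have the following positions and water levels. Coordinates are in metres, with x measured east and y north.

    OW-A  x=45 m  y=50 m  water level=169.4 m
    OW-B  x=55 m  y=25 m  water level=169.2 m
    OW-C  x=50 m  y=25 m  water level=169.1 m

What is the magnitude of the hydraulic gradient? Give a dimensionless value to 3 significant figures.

Three-point gradient (reference OW-A): Δ to OW-B = (10, -25, -0.2), Δ to OW-C = (5, -25, -0.3).
∂h/∂x = +0.02000, ∂h/∂y = +0.01600 (det = -125).
|∇h| = √(0.02000² + 0.01600²) = 0.02561

0.0256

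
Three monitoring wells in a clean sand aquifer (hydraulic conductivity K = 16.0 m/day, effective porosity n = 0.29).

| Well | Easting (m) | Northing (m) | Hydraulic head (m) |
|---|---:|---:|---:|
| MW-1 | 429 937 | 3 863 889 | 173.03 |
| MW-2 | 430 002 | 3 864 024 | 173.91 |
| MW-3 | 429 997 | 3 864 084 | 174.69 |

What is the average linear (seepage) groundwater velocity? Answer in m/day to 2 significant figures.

Differences from MW-1: to MW-2 (Δx, Δy, Δh) = (65, 135, +0.88); to MW-3 = (60, 195, +1.66).
Solve a·Δx + b·Δy = Δh: det = 65·195 − 60·135 = 4575.
∂h/∂x = [(+0.88)·195 − (+1.66)·135] / 4575 = -0.01148
∂h/∂y = [65·(+1.66) − 60·(+0.88)] / 4575 = +0.01204
|∇h| = √(-0.01148² + 0.01204²) = 0.01664
Seepage velocity v = K·i/n = 16.0 × 0.01664 / 0.29 = 0.9181 m/day.

0.92 m/day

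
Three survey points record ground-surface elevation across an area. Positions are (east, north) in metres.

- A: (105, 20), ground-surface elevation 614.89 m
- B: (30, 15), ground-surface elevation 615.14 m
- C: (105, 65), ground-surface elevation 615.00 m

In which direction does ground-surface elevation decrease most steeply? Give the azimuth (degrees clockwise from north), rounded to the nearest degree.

Taking A as reference: B−A = (-75, -5, +0.25); C−A = (0, 45, +0.11).
Solve a·Δx + b·Δy = Δz: det = (-75)·45 − 0·(-5) = -3375.
∂z/∂x = [(+0.25)·45 − (+0.11)·(-5)] / -3375 = -0.003496
∂z/∂y = [(-75)·(+0.11) − 0·(+0.25)] / -3375 = +0.002444
Steepest decrease is along −∇f: components (+0.003496 E, -0.002444 N).
Azimuth = atan2(+0.003496, -0.002444) = 125.0° ≈ 125°.

125°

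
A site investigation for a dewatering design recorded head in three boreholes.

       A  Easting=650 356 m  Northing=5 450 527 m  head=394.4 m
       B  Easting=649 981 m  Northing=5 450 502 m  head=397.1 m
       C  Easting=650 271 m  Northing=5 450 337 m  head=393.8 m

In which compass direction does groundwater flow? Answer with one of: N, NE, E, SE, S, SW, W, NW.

Taking A as reference: B−A = (-375, -25, +2.7); C−A = (-85, -190, -0.6).
Solve a·Δx + b·Δy = Δh: det = (-375)·(-190) − (-85)·(-25) = 69125.
∂h/∂x = [(+2.7)·(-190) − (-0.6)·(-25)] / 69125 = -0.007638
∂h/∂y = [(-375)·(-0.6) − (-85)·(+2.7)] / 69125 = +0.006575
Flow = −∇h = (+0.007638 east, -0.006575 north), which points southeast.

SE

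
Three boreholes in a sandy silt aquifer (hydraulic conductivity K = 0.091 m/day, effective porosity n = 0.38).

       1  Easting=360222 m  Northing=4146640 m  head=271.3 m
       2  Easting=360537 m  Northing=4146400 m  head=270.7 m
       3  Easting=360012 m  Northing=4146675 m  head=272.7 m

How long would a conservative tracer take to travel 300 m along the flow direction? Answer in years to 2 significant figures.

Differences from 1: to 2 (Δx, Δy, Δh) = (315, -240, -0.6); to 3 = (-210, 35, +1.4).
Determinant of the coordinate differences = 315·35 − (-210)·(-240) = -39375.
∂h/∂x = [(-0.6)·35 − (+1.4)·(-240)] / -39375 = -0.008000
∂h/∂y = [315·(+1.4) − (-210)·(-0.6)] / -39375 = -0.008000
|∇h| = √(-0.008000² + -0.008000²) = 0.01131
Seepage velocity v = K·i/n = 0.091 × 0.01131 / 0.38 = 0.002708 m/day.
t = 300 / 0.002708 = 1.108e+05 days = 303 years.

300 years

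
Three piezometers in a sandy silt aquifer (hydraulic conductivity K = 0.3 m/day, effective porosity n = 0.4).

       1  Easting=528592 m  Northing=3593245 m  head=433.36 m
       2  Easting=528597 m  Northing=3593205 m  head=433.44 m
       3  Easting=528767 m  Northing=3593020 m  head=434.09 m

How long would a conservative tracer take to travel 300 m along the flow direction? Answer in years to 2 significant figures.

Three-point gradient (reference 1): Δ to 2 = (5, -40, +0.08), Δ to 3 = (175, -225, +0.73).
∂h/∂x = +0.001906, ∂h/∂y = -0.001762 (det = 5875).
|∇h| = √(0.001906² + -0.001762²) = 0.002596
Seepage velocity v = K·i/n = 0.3 × 0.002596 / 0.4 = 0.001947 m/day.
t = 300 / 0.001947 = 1.541e+05 days = 422 years.

420 years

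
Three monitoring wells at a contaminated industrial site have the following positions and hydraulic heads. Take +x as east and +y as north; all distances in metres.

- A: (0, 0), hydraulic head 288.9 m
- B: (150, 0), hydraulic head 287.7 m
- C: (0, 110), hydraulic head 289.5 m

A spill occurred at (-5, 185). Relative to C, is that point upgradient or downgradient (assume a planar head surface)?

upgradient

∂h/∂x = (287.7 − 288.9) / (150 − 0) = -0.008000
∂h/∂y = (289.5 − 288.9) / (110 − 0) = +0.005455
Head at (-5, 185) = 288.9 + (-0.008000)·(-5) + (+0.005455)·(185) = 289.95 m.
That is higher than the 289.5 m at C, so the point is upgradient.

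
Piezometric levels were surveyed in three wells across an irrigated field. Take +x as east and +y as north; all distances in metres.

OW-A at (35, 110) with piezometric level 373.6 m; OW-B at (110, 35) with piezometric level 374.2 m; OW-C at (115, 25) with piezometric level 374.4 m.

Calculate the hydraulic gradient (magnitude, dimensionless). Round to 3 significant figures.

Differences from OW-A: to OW-B (Δx, Δy, Δh) = (75, -75, +0.6); to OW-C = (80, -85, +0.8).
Determinant of the coordinate differences = 75·(-85) − 80·(-75) = -375.
∂h/∂x = [(+0.6)·(-85) − (+0.8)·(-75)] / -375 = -0.02400
∂h/∂y = [75·(+0.8) − 80·(+0.6)] / -375 = -0.03200
|∇h| = √(-0.02400² + -0.03200²) = 0.04

0.0400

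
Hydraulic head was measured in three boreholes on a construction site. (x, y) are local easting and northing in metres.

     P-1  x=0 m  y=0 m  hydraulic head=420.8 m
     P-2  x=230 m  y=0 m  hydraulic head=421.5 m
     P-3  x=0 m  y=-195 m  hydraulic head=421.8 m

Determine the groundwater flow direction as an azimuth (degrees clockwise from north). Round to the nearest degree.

∂h/∂x = (421.5 − 420.8) / (230 − 0) = +0.003043
∂h/∂y = (421.8 − 420.8) / (-195 − 0) = -0.005128
Flow direction (−∇h) has components (-0.003043 E, +0.005128 N).
Azimuth = atan2(E, N) = atan2(-0.003043, +0.005128) = 329.3° ≈ 329°.

329°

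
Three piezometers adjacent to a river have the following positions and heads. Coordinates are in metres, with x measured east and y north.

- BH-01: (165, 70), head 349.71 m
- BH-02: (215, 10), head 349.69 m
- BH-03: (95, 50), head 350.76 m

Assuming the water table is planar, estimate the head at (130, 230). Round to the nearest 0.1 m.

348.6 m

Differences from BH-01: to BH-02 (Δx, Δy, Δh) = (50, -60, -0.02); to BH-03 = (-70, -20, +1.05).
Solve a·Δx + b·Δy = Δh: det = 50·(-20) − (-70)·(-60) = -5200.
∂h/∂x = [(-0.02)·(-20) − (+1.05)·(-60)] / -5200 = -0.01219
∂h/∂y = [50·(+1.05) − (-70)·(-0.02)] / -5200 = -0.009827
h(130, 230) = 349.71 + (-0.01219)·(-35) + (-0.009827)·(160) = 349.71 +0.427 -1.572 = 348.564 m.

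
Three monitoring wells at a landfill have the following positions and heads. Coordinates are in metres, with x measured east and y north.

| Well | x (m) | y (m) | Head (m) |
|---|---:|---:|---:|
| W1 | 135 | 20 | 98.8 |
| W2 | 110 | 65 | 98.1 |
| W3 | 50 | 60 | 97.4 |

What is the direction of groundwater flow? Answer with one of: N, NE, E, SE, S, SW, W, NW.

Taking W1 as reference: W2−W1 = (-25, 45, -0.7); W3−W1 = (-85, 40, -1.4).
Solve a·Δx + b·Δy = Δh: det = (-25)·40 − (-85)·45 = 2825.
∂h/∂x = [(-0.7)·40 − (-1.4)·45] / 2825 = +0.01239
∂h/∂y = [(-25)·(-1.4) − (-85)·(-0.7)] / 2825 = -0.008673
Flow = −∇h = (-0.01239 east, +0.008673 north), which points northwest.

NW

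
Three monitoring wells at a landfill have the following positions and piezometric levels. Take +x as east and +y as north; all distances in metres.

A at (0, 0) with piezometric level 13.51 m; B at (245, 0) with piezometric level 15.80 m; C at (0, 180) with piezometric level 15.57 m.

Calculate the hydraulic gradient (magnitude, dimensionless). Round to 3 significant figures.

∂h/∂x = (15.80 − 13.51) / (245 − 0) = +0.009347
∂h/∂y = (15.57 − 13.51) / (180 − 0) = +0.01144
|∇h| = √(0.009347² + 0.01144²) = 0.01477

0.0148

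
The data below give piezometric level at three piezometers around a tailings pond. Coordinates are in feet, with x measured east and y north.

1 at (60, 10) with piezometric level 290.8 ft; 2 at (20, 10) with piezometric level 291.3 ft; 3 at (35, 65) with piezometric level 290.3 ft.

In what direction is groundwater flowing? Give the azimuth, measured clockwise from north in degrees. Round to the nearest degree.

With h = a·x + b·y + c and 1 as origin, the differences give:
  (-40)·a + 0·b = +0.5
  (-25)·a + 55·b = -0.5
Eliminate b (×55 and ×0, subtract): -2200·a = 27.50 → a = ∂h/∂x = -0.01250
Back-substitute: b = ∂h/∂y = -0.01477.
Flow direction (−∇h) has components (+0.01250 E, +0.01477 N).
Azimuth = atan2(E, N) = atan2(+0.01250, +0.01477) = 40.2° ≈ 040°.

040°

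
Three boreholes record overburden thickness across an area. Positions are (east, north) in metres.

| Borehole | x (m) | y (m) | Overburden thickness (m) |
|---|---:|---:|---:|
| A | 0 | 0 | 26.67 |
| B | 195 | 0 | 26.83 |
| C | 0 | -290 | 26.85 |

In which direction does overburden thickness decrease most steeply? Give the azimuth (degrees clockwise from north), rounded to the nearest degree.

∂d/∂x = (26.83 − 26.67) / (195 − 0) = +0.0008205
∂d/∂y = (26.85 − 26.67) / (-290 − 0) = -0.0006207
Steepest decrease is along −∇f: components (-0.0008205 E, +0.0006207 N).
Azimuth = atan2(-0.0008205, +0.0006207) = 307.1° ≈ 307°.

307°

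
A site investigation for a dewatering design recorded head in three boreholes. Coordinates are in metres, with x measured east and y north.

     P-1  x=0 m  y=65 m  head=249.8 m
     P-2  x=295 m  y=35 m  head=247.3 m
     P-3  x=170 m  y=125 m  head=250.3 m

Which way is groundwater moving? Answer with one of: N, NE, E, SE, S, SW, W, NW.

Differences from P-1: to P-2 (Δx, Δy, Δh) = (295, -30, -2.5); to P-3 = (170, 60, +0.5).
Determinant of the coordinate differences = 295·60 − 170·(-30) = 22800.
∂h/∂x = [(-2.5)·60 − (+0.5)·(-30)] / 22800 = -0.005921
∂h/∂y = [295·(+0.5) − 170·(-2.5)] / 22800 = +0.02511
Flow = −∇h = (+0.005921 east, -0.02511 north), which points south.

S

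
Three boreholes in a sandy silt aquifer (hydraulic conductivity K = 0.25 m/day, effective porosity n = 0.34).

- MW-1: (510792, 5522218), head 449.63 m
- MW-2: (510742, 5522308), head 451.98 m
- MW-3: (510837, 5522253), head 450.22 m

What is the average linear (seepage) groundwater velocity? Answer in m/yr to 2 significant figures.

Taking MW-1 as reference: MW-2−MW-1 = (-50, 90, +2.35); MW-3−MW-1 = (45, 35, +0.59).
Solve a·Δx + b·Δy = Δh: det = (-50)·35 − 45·90 = -5800.
∂h/∂x = [(+2.35)·35 − (+0.59)·90] / -5800 = -0.005026
∂h/∂y = [(-50)·(+0.59) − 45·(+2.35)] / -5800 = +0.02332
|∇h| = √(-0.005026² + 0.02332²) = 0.02386
Seepage velocity v = K·i/n = 0.25 × 0.02386 / 0.34 = 0.01754 m/day = 6.406 m/yr.

6.4 m/yr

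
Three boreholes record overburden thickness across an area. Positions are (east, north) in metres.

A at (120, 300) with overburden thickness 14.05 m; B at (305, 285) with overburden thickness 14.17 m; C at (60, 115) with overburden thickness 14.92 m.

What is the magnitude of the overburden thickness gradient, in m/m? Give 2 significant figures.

0.0048 m/m

Taking A as reference: B−A = (185, -15, +0.12); C−A = (-60, -185, +0.87).
Solve a·Δx + b·Δy = Δd: det = 185·(-185) − (-60)·(-15) = -35125.
∂d/∂x = [(+0.12)·(-185) − (+0.87)·(-15)] / -35125 = +0.0002605
∂d/∂y = [185·(+0.87) − (-60)·(+0.12)] / -35125 = -0.004787
|∇f| = √(0.0002605² + -0.004787²) = 0.004794 m/m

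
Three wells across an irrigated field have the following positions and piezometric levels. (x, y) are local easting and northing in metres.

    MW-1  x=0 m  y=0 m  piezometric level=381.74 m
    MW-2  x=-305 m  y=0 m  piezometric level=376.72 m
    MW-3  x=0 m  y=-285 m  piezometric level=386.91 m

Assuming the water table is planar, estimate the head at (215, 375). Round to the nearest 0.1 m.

378.5 m

∂h/∂x = (376.72 − 381.74) / (-305 − 0) = +0.01646
∂h/∂y = (386.91 − 381.74) / (-285 − 0) = -0.01814
h(215, 375) = 381.74 + (+0.01646)·(215) + (-0.01814)·(375) = 381.74 +3.539 -6.803 = 378.476 m.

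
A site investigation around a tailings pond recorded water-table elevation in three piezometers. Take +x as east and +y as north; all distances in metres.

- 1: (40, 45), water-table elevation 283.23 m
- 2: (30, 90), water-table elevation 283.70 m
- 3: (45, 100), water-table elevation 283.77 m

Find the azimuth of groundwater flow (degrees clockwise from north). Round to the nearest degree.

169°

With h = a·x + b·y + c and 1 as origin, the differences give:
  (-10)·a + 45·b = +0.47
  5·a + 55·b = +0.54
Eliminate b (×55 and ×45, subtract): -775·a = 1.550 → a = ∂h/∂x = -0.002000
Back-substitute: b = ∂h/∂y = +0.010000.
Flow direction (−∇h) has components (+0.002000 E, -0.010000 N).
Azimuth = atan2(E, N) = atan2(+0.002000, -0.010000) = 168.7° ≈ 169°.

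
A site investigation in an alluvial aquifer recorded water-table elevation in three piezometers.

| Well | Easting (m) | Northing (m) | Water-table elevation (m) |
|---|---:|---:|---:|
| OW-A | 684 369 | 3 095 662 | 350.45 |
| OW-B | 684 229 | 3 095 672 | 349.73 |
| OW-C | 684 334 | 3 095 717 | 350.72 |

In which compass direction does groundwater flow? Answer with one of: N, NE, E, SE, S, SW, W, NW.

SW

Differences from OW-A: to OW-B (Δx, Δy, Δh) = (-140, 10, -0.72); to OW-C = (-35, 55, +0.27).
Determinant of the coordinate differences = (-140)·55 − (-35)·10 = -7350.
∂h/∂x = [(-0.72)·55 − (+0.27)·10] / -7350 = +0.005755
∂h/∂y = [(-140)·(+0.27) − (-35)·(-0.72)] / -7350 = +0.008571
Flow = −∇h = (-0.005755 east, -0.008571 north), which points southwest.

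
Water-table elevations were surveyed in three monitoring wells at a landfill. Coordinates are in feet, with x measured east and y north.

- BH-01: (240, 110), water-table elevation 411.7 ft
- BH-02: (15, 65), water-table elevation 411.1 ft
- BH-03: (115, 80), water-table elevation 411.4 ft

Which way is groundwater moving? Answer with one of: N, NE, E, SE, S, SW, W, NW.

NW

Differences from BH-01: to BH-02 (Δx, Δy, Δh) = (-225, -45, -0.6); to BH-03 = (-125, -30, -0.3).
Determinant of the coordinate differences = (-225)·(-30) − (-125)·(-45) = 1125.
∂h/∂x = [(-0.6)·(-30) − (-0.3)·(-45)] / 1125 = +0.004000
∂h/∂y = [(-225)·(-0.3) − (-125)·(-0.6)] / 1125 = -0.006667
Flow = −∇h = (-0.004000 east, +0.006667 north), which points northwest.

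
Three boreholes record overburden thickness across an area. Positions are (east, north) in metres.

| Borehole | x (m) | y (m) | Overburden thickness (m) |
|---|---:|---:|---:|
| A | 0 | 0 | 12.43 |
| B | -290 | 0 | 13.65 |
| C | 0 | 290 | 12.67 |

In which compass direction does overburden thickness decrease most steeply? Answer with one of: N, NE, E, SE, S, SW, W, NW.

∂d/∂x = (13.65 − 12.43) / (-290 − 0) = -0.004207
∂d/∂y = (12.67 − 12.43) / (290 − 0) = +0.0008276
Steepest decrease is along −∇f = (+0.004207 E, -0.0008276 N) → east.

E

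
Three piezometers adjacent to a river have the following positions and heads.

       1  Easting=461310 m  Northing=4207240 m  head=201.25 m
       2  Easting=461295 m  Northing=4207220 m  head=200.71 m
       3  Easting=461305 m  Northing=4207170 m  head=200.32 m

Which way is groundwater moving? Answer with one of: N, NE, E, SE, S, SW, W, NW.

Three-point gradient (reference 1): Δ to 2 = (-15, -20, -0.54), Δ to 3 = (-5, -70, -0.93).
∂h/∂x = +0.02021, ∂h/∂y = +0.01184 (det = 950).
Flow = −∇h = (-0.02021 east, -0.01184 north), which points southwest.

SW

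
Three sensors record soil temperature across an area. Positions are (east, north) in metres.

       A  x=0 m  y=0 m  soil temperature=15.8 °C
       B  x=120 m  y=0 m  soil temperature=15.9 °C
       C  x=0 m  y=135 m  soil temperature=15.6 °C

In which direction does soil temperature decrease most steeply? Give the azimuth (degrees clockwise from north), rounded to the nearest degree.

331°

∂T/∂x = (15.9 − 15.8) / (120 − 0) = +0.0008333
∂T/∂y = (15.6 − 15.8) / (135 − 0) = -0.001481
Steepest decrease is along −∇f: components (-0.0008333 E, +0.001481 N).
Azimuth = atan2(-0.0008333, +0.001481) = 330.6° ≈ 331°.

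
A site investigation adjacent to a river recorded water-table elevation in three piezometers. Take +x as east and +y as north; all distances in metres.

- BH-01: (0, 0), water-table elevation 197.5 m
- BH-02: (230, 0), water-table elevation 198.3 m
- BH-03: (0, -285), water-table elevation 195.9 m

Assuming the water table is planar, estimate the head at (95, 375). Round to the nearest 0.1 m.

199.9 m

∂h/∂x = (198.3 − 197.5) / (230 − 0) = +0.003478
∂h/∂y = (195.9 − 197.5) / (-285 − 0) = +0.005614
h(95, 375) = 197.5 + (+0.003478)·(95) + (+0.005614)·(375) = 197.5 +0.330 +2.105 = 199.936 m.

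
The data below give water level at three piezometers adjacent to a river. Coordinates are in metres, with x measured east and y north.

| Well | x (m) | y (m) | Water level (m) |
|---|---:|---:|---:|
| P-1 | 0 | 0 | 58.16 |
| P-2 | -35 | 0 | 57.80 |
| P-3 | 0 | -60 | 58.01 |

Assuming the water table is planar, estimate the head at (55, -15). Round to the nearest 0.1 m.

58.7 m

∂h/∂x = (57.80 − 58.16) / (-35 − 0) = +0.01029
∂h/∂y = (58.01 − 58.16) / (-60 − 0) = +0.002500
h(55, -15) = 58.16 + (+0.01029)·(55) + (+0.002500)·(-15) = 58.16 +0.566 -0.037 = 58.688 m.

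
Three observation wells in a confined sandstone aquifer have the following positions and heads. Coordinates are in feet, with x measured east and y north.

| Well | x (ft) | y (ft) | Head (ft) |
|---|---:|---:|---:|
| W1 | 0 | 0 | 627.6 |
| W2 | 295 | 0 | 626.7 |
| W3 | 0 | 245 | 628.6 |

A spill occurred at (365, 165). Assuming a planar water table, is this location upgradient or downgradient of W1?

downgradient

∂h/∂x = (626.7 − 627.6) / (295 − 0) = -0.003051
∂h/∂y = (628.6 − 627.6) / (245 − 0) = +0.004082
Head at (365, 165) = 627.6 + (-0.003051)·(365) + (+0.004082)·(165) = 627.16 ft.
That is lower than the 627.6 ft at W1, so the point is downgradient.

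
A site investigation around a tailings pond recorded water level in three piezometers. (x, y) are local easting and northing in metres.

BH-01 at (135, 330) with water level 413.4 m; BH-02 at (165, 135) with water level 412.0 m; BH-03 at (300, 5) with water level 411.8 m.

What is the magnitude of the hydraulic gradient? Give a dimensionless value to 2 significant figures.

0.010

Differences from BH-01: to BH-02 (Δx, Δy, Δh) = (30, -195, -1.4); to BH-03 = (165, -325, -1.6).
Determinant of the coordinate differences = 30·(-325) − 165·(-195) = 22425.
∂h/∂x = [(-1.4)·(-325) − (-1.6)·(-195)] / 22425 = +0.006377
∂h/∂y = [30·(-1.6) − 165·(-1.4)] / 22425 = +0.008161
|∇h| = √(0.006377² + 0.008161²) = 0.01036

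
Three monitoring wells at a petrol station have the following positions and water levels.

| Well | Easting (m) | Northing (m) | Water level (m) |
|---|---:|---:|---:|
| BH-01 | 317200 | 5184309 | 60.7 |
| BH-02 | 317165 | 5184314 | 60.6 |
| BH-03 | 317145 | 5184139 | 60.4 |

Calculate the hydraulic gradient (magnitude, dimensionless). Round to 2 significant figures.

Differences from BH-01: to BH-02 (Δx, Δy, Δh) = (-35, 5, -0.1); to BH-03 = (-55, -170, -0.3).
Determinant of the coordinate differences = (-35)·(-170) − (-55)·5 = 6225.
∂h/∂x = [(-0.1)·(-170) − (-0.3)·5] / 6225 = +0.002972
∂h/∂y = [(-35)·(-0.3) − (-55)·(-0.1)] / 6225 = +0.0008032
|∇h| = √(0.002972² + 0.0008032²) = 0.003079

0.0031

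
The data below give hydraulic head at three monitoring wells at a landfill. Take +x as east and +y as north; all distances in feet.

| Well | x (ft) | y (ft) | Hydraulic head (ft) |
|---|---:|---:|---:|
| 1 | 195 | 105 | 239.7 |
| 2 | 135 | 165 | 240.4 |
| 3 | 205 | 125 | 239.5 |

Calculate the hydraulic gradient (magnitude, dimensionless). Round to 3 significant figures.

With h = a·x + b·y + c and 1 as origin, the differences give:
  (-60)·a + 60·b = +0.7
  10·a + 20·b = -0.2
Eliminate b (×20 and ×60, subtract): -1800·a = 26.00 → a = ∂h/∂x = -0.01444
Back-substitute: b = ∂h/∂y = -0.002778.
|∇h| = √(-0.01444² + -0.002778²) = 0.0147

0.0147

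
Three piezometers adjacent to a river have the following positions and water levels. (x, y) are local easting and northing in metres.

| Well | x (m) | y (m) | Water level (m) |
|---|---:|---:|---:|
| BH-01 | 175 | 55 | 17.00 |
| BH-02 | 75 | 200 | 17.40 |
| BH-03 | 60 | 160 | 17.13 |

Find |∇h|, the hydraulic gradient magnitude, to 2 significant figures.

With h = a·x + b·y + c and BH-01 as origin, the differences give:
  (-100)·a + 145·b = +0.40
  (-115)·a + 105·b = +0.13
Eliminate b (×105 and ×145, subtract): 6175·a = 23.150 → a = ∂h/∂x = +0.003749
Back-substitute: b = ∂h/∂y = +0.005344.
|∇h| = √(0.003749² + 0.005344²) = 0.006528

0.0065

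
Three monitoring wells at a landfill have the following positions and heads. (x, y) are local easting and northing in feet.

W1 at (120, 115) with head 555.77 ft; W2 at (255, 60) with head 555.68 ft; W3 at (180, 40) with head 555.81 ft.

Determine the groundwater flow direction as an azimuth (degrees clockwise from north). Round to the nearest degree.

040°

With h = a·x + b·y + c and W1 as origin, the differences give:
  135·a + (-55)·b = -0.09
  60·a + (-75)·b = +0.04
Eliminate b (×(-75) and ×(-55), subtract): -6825·a = 8.950 → a = ∂h/∂x = -0.001311
Back-substitute: b = ∂h/∂y = -0.001582.
Flow direction (−∇h) has components (+0.001311 E, +0.001582 N).
Azimuth = atan2(E, N) = atan2(+0.001311, +0.001582) = 39.6° ≈ 040°.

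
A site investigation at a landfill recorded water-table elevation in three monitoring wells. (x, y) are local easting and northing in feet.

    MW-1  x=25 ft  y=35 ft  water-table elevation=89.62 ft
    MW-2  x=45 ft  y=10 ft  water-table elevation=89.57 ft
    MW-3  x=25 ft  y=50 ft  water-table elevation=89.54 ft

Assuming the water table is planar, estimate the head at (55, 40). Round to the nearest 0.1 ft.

Differences from MW-1: to MW-2 (Δx, Δy, Δh) = (20, -25, -0.05); to MW-3 = (0, 15, -0.08).
Solve a·Δx + b·Δy = Δh: det = 20·15 − 0·(-25) = 300.
∂h/∂x = [(-0.05)·15 − (-0.08)·(-25)] / 300 = -0.009167
∂h/∂y = [20·(-0.08) − 0·(-0.05)] / 300 = -0.005333
h(55, 40) = 89.62 + (-0.009167)·(30) + (-0.005333)·(5) = 89.62 -0.275 -0.027 = 89.318 ft.

89.3 ft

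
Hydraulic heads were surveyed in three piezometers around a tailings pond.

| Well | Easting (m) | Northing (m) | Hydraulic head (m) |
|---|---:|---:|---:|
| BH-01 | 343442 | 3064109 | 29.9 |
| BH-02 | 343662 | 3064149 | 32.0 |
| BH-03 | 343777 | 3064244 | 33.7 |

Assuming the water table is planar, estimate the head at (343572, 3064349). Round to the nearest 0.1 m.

With h = a·x + b·y + c and BH-01 as origin, the differences give:
  220·a + 40·b = +2.1
  335·a + 135·b = +3.8
Eliminate b (×135 and ×40, subtract): 16300·a = 131.50 → a = ∂h/∂x = +0.008067
Back-substitute: b = ∂h/∂y = +0.008129.
h(343572, 3064349) = 29.9 + (+0.008067)·(130) + (+0.008129)·(240) = 29.9 +1.049 +1.951 = 32.900 m.

32.9 m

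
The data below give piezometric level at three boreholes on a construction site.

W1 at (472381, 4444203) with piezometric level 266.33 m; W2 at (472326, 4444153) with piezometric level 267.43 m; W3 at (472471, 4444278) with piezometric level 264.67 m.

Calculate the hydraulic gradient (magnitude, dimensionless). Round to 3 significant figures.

0.0206

With h = a·x + b·y + c and W1 as origin, the differences give:
  (-55)·a + (-50)·b = +1.10
  90·a + 75·b = -1.66
Eliminate b (×75 and ×(-50), subtract): 375·a = -0.500 → a = ∂h/∂x = -0.001333
Back-substitute: b = ∂h/∂y = -0.02053.
|∇h| = √(-0.001333² + -0.02053²) = 0.02057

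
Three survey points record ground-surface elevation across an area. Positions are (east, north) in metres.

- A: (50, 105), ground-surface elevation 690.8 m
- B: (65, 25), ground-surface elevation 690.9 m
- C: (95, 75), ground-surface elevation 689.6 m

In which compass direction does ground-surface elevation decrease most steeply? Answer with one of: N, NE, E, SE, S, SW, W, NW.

Taking A as reference: B−A = (15, -80, +0.1); C−A = (45, -30, -1.2).
Determinant of the coordinate differences = 15·(-30) − 45·(-80) = 3150.
∂z/∂x = [(+0.1)·(-30) − (-1.2)·(-80)] / 3150 = -0.03143
∂z/∂y = [15·(-1.2) − 45·(+0.1)] / 3150 = -0.007143
Steepest decrease is along −∇f = (+0.03143 E, +0.007143 N) → east.

E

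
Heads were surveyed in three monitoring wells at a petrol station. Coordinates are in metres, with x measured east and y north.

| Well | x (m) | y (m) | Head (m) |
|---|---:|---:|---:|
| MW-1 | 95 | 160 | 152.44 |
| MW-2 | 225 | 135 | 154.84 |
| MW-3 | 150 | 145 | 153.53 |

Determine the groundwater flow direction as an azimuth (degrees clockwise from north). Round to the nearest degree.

Three-point gradient (reference MW-1): Δ to MW-2 = (130, -25, +2.40), Δ to MW-3 = (55, -15, +1.09).
∂h/∂x = +0.01522, ∂h/∂y = -0.01687 (det = -575).
Flow direction (−∇h) has components (-0.01522 E, +0.01687 N).
Azimuth = atan2(E, N) = atan2(-0.01522, +0.01687) = 317.9° ≈ 318°.

318°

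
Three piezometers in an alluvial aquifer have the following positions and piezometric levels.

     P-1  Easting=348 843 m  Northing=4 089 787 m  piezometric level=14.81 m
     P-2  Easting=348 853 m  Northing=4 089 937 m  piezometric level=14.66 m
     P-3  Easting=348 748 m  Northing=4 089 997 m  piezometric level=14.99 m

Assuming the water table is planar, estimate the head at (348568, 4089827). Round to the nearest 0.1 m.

15.8 m

Differences from P-1: to P-2 (Δx, Δy, Δh) = (10, 150, -0.15); to P-3 = (-95, 210, +0.18).
Solve a·Δx + b·Δy = Δh: det = 10·210 − (-95)·150 = 16350.
∂h/∂x = [(-0.15)·210 − (+0.18)·150] / 16350 = -0.003578
∂h/∂y = [10·(+0.18) − (-95)·(-0.15)] / 16350 = -0.0007615
h(348568, 4089827) = 14.81 + (-0.003578)·(-275) + (-0.0007615)·(40) = 14.81 +0.984 -0.030 = 15.763 m.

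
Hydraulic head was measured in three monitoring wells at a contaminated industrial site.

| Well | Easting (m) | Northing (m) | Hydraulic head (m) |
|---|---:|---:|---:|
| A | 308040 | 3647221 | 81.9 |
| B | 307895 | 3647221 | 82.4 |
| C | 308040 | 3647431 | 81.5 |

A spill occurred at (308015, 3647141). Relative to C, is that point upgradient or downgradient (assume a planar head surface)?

upgradient

∂h/∂x = (82.4 − 81.9) / (307895 − 308040) = -0.003448
∂h/∂y = (81.5 − 81.9) / (3647431 − 3647221) = -0.001905
Head at (308015, 3647141) = 81.9 + (-0.003448)·(-25) + (-0.001905)·(-80) = 82.14 m.
That is higher than the 81.5 m at C, so the point is upgradient.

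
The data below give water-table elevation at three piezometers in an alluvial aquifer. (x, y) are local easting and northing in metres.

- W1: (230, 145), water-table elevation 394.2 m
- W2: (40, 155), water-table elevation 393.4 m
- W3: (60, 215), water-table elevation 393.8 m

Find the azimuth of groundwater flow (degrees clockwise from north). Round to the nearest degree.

221°

Three-point gradient (reference W1): Δ to W2 = (-190, 10, -0.8), Δ to W3 = (-170, 70, -0.4).
∂h/∂x = +0.004483, ∂h/∂y = +0.005172 (det = -11600).
Flow direction (−∇h) has components (-0.004483 E, -0.005172 N).
Azimuth = atan2(E, N) = atan2(-0.004483, -0.005172) = 220.9° ≈ 221°.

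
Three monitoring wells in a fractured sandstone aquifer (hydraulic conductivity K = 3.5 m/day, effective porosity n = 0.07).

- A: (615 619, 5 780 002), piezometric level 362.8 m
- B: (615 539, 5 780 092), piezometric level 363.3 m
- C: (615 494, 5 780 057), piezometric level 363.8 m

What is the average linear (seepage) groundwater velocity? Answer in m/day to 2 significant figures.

With h = a·x + b·y + c and A as origin, the differences give:
  (-80)·a + 90·b = +0.5
  (-125)·a + 55·b = +1.0
Eliminate b (×55 and ×90, subtract): 6850·a = -62.50 → a = ∂h/∂x = -0.009124
Back-substitute: b = ∂h/∂y = -0.002555.
|∇h| = √(-0.009124² + -0.002555²) = 0.009475
Seepage velocity v = K·i/n = 3.5 × 0.009475 / 0.07 = 0.4738 m/day.

0.47 m/day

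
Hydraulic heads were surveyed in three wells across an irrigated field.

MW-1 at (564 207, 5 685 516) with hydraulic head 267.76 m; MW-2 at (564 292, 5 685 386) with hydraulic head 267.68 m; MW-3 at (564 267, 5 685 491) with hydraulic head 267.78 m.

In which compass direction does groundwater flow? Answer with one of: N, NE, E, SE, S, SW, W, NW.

With h = a·x + b·y + c and MW-1 as origin, the differences give:
  85·a + (-130)·b = -0.08
  60·a + (-25)·b = +0.02
Eliminate b (×(-25) and ×(-130), subtract): 5675·a = 4.600 → a = ∂h/∂x = +0.0008106
Back-substitute: b = ∂h/∂y = +0.001145.
Flow = −∇h = (-0.0008106 east, -0.001145 north), which points southwest.

SW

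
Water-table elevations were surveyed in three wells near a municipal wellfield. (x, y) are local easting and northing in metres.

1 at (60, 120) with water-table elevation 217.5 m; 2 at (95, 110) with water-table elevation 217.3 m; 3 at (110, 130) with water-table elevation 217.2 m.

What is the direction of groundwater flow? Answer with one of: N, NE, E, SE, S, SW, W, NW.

Taking 1 as reference: 2−1 = (35, -10, -0.2); 3−1 = (50, 10, -0.3).
Solve a·Δx + b·Δy = Δh: det = 35·10 − 50·(-10) = 850.
∂h/∂x = [(-0.2)·10 − (-0.3)·(-10)] / 850 = -0.005882
∂h/∂y = [35·(-0.3) − 50·(-0.2)] / 850 = -0.0005882
Flow = −∇h = (+0.005882 east, +0.0005882 north), which points east.

E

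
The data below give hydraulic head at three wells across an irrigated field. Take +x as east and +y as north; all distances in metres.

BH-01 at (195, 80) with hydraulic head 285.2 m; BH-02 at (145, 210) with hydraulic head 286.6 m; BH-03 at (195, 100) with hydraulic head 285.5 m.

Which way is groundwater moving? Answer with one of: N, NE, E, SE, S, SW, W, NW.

SW

Taking BH-01 as reference: BH-02−BH-01 = (-50, 130, +1.4); BH-03−BH-01 = (0, 20, +0.3).
Solve a·Δx + b·Δy = Δh: det = (-50)·20 − 0·130 = -1000.
∂h/∂x = [(+1.4)·20 − (+0.3)·130] / -1000 = +0.01100
∂h/∂y = [(-50)·(+0.3) − 0·(+1.4)] / -1000 = +0.01500
Flow = −∇h = (-0.01100 east, -0.01500 north), which points southwest.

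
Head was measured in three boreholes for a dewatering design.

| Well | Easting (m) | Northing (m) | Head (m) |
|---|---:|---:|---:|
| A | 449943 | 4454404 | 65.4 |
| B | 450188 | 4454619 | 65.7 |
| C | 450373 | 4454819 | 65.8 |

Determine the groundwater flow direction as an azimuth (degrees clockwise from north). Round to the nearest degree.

309°

With h = a·x + b·y + c and A as origin, the differences give:
  245·a + 215·b = +0.3
  430·a + 415·b = +0.4
Eliminate b (×415 and ×215, subtract): 9225·a = 38.50 → a = ∂h/∂x = +0.004173
Back-substitute: b = ∂h/∂y = -0.003360.
Flow direction (−∇h) has components (-0.004173 E, +0.003360 N).
Azimuth = atan2(E, N) = atan2(-0.004173, +0.003360) = 308.8° ≈ 309°.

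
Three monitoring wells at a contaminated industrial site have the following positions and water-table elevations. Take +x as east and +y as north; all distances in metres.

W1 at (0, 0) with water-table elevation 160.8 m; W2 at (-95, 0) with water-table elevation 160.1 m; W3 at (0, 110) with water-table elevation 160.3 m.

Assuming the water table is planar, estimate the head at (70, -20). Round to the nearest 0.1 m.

∂h/∂x = (160.1 − 160.8) / (-95 − 0) = +0.007368
∂h/∂y = (160.3 − 160.8) / (110 − 0) = -0.004545
h(70, -20) = 160.8 + (+0.007368)·(70) + (-0.004545)·(-20) = 160.8 +0.516 +0.091 = 161.407 m.

161.4 m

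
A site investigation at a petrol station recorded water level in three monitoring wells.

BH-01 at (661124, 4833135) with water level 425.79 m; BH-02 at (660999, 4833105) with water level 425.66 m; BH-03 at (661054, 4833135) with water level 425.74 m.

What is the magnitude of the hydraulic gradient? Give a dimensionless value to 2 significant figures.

Taking BH-01 as reference: BH-02−BH-01 = (-125, -30, -0.13); BH-03−BH-01 = (-70, 0, -0.05).
Determinant of the coordinate differences = (-125)·0 − (-70)·(-30) = -2100.
∂h/∂x = [(-0.13)·0 − (-0.05)·(-30)] / -2100 = +0.0007143
∂h/∂y = [(-125)·(-0.05) − (-70)·(-0.13)] / -2100 = +0.001357
|∇h| = √(0.0007143² + 0.001357²) = 0.001534

0.0015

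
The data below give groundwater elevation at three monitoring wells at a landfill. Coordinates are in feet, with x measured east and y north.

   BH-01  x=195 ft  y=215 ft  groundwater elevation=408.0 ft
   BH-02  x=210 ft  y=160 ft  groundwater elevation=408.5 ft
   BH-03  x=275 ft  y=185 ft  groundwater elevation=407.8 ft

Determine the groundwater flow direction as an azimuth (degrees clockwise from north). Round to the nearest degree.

031°

With h = a·x + b·y + c and BH-01 as origin, the differences give:
  15·a + (-55)·b = +0.5
  80·a + (-30)·b = -0.2
Eliminate b (×(-30) and ×(-55), subtract): 3950·a = -26.00 → a = ∂h/∂x = -0.006582
Back-substitute: b = ∂h/∂y = -0.01089.
Flow direction (−∇h) has components (+0.006582 E, +0.01089 N).
Azimuth = atan2(E, N) = atan2(+0.006582, +0.01089) = 31.2° ≈ 031°.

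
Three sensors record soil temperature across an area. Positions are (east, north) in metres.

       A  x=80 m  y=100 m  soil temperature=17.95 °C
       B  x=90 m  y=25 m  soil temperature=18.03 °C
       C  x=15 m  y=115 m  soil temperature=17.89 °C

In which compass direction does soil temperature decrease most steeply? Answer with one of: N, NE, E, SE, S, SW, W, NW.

NW

With T = a·x + b·y + c and A as origin, the differences give:
  10·a + (-75)·b = +0.08
  (-65)·a + 15·b = -0.06
Eliminate b (×15 and ×(-75), subtract): -4725·a = -3.300 → a = ∂T/∂x = +0.0006984
Back-substitute: b = ∂T/∂y = -0.0009735.
Steepest decrease is along −∇f = (-0.0006984 E, +0.0009735 N) → northwest.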